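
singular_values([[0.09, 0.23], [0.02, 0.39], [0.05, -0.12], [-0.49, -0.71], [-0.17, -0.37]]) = [1.04, 0.22]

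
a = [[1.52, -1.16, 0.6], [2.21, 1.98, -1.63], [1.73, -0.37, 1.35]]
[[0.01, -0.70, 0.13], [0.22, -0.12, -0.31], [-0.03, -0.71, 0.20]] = a@[[0.04,  -0.29,  -0.00], [0.01,  0.17,  -0.04], [-0.07,  -0.11,  0.14]]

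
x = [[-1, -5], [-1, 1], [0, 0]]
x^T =[[-1, -1, 0], [-5, 1, 0]]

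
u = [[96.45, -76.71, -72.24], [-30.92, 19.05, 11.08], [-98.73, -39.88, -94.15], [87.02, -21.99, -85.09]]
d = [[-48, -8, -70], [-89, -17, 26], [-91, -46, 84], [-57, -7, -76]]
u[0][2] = -72.24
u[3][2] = -85.09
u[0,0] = 96.45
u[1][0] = -30.92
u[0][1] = -76.71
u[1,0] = -30.92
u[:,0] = [96.45, -30.92, -98.73, 87.02]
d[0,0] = -48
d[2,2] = 84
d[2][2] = 84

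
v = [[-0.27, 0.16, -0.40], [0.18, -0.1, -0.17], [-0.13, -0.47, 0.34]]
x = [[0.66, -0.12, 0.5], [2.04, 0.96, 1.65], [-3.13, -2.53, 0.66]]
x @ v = [[-0.26, -0.12, -0.07], [-0.59, -0.55, -0.42], [0.30, -0.56, 1.91]]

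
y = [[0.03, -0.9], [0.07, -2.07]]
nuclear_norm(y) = 2.26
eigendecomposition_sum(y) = [[-0.00, 0.00],[-0.0, 0.00]] + [[0.03, -0.90], [0.07, -2.07]]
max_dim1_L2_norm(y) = 2.07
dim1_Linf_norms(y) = [0.9, 2.07]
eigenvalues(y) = [-0.0, -2.04]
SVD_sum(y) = [[0.03, -0.90],[0.07, -2.07]] + [[-0.00, -0.0], [0.00, 0.00]]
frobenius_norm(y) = 2.26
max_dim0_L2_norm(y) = 2.26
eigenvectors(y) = [[1.00,0.40], [0.03,0.92]]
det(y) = 0.00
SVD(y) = [[-0.40, -0.92], [-0.92, 0.40]] @ diag([2.2584729002576642, 0.00039849935764001046]) @ [[-0.03, 1.0],[1.00, 0.03]]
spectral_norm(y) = 2.26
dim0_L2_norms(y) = [0.08, 2.26]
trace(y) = -2.04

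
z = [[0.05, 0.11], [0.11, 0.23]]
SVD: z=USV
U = [[-0.43, -0.9], [-0.9, 0.43]]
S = [0.28, 0.0]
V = [[-0.43, -0.9], [0.90, -0.43]]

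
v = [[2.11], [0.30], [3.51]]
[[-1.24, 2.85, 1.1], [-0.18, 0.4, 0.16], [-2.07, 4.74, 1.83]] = v @ [[-0.59, 1.35, 0.52]]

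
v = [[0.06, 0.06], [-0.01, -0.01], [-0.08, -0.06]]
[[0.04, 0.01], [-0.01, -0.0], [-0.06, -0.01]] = v @ [[0.79, -0.04], [-0.04, 0.17]]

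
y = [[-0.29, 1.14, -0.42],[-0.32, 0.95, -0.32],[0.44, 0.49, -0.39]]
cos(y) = [[1.24, -0.28, 0.04], [0.18, 0.81, 0.02], [0.23, -0.39, 1.10]]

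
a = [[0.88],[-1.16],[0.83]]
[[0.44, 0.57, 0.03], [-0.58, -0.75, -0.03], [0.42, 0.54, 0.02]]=a@[[0.50, 0.65, 0.03]]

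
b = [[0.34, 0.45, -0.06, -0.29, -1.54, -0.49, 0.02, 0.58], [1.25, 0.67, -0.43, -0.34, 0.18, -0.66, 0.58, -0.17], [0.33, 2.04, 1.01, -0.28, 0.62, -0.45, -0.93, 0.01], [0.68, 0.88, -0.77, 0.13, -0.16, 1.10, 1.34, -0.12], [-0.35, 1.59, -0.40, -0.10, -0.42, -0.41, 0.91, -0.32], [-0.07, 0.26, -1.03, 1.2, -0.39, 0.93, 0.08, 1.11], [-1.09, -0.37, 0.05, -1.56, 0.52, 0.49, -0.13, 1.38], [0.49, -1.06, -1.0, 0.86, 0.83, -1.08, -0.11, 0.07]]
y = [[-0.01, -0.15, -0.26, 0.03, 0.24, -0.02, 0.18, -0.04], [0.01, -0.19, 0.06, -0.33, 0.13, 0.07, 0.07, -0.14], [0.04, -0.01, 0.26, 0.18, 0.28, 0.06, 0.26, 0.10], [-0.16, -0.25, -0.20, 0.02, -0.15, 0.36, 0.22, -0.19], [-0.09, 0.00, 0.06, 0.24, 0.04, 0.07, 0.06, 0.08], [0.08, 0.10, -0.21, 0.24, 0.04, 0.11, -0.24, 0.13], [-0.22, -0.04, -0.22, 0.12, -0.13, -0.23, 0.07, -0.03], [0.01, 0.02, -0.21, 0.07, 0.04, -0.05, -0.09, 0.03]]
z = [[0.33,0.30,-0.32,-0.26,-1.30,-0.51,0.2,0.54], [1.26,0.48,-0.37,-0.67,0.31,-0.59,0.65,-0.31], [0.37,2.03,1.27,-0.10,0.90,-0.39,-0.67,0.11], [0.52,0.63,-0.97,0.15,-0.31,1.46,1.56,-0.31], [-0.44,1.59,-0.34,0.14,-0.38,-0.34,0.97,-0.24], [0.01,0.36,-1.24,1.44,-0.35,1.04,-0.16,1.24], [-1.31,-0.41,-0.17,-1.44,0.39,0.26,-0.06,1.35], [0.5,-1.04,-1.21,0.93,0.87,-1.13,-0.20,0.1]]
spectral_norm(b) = 3.29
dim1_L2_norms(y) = [0.43, 0.44, 0.51, 0.6, 0.29, 0.45, 0.43, 0.25]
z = b + y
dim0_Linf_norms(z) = [1.31, 2.03, 1.27, 1.44, 1.3, 1.46, 1.56, 1.35]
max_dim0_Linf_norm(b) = 2.04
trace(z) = 2.93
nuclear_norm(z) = 16.48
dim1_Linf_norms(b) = [1.54, 1.25, 2.04, 1.34, 1.59, 1.2, 1.56, 1.08]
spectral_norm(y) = 0.69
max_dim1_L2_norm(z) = 2.7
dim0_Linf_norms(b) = [1.25, 2.04, 1.03, 1.56, 1.54, 1.1, 1.34, 1.38]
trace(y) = 0.33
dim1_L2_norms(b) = [1.83, 1.77, 2.61, 2.21, 2.02, 2.2, 2.49, 2.23]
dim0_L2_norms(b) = [1.95, 3.07, 2.01, 2.22, 2.03, 2.13, 1.96, 1.9]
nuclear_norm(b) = 15.59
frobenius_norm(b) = 6.19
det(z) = -19.93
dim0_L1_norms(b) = [4.6, 7.32, 4.75, 4.76, 4.66, 5.61, 4.1, 3.76]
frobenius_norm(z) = 6.49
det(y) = -0.00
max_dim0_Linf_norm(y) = 0.36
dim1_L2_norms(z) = [1.63, 1.83, 2.7, 2.53, 2.03, 2.55, 2.46, 2.4]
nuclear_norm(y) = 2.82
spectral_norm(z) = 3.33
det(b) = -1.01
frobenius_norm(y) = 1.24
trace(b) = 2.60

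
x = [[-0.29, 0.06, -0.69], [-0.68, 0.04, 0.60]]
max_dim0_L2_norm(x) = 0.91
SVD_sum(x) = [[0.22, -0.0, -0.42], [-0.39, 0.00, 0.75]] + [[-0.51, 0.06, -0.27], [-0.29, 0.04, -0.15]]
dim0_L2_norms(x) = [0.74, 0.07, 0.91]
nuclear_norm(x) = 1.64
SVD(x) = [[-0.49, 0.87], [0.87, 0.49]] @ diag([0.9719493330214138, 0.66566845654517]) @ [[-0.46,0.01,0.89], [-0.88,0.11,-0.46]]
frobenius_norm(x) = 1.18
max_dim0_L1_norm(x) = 1.29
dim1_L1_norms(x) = [1.04, 1.32]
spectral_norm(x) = 0.97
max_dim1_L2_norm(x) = 0.91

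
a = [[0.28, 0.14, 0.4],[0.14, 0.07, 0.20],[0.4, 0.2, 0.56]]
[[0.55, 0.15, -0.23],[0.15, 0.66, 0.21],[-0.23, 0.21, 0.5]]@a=[[0.08, 0.04, 0.12], [0.22, 0.11, 0.31], [0.16, 0.08, 0.23]]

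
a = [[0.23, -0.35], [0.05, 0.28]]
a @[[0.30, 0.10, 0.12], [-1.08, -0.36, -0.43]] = [[0.45, 0.15, 0.18], [-0.29, -0.1, -0.11]]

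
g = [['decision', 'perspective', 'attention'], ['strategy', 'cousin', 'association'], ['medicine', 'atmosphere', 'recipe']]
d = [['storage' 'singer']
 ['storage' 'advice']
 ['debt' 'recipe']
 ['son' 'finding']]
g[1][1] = 'cousin'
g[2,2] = 'recipe'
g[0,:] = ['decision', 'perspective', 'attention']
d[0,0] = 'storage'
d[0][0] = 'storage'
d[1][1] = 'advice'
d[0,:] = ['storage', 'singer']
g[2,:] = ['medicine', 'atmosphere', 'recipe']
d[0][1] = 'singer'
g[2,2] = 'recipe'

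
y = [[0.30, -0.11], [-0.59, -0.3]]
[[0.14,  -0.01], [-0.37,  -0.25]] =y @ [[0.54, 0.16], [0.16, 0.52]]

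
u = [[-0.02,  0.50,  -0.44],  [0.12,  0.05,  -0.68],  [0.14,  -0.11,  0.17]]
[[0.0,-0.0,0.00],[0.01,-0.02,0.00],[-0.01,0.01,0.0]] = u @ [[-0.04,0.05,0.02],[-0.02,0.03,0.01],[-0.03,0.04,0.0]]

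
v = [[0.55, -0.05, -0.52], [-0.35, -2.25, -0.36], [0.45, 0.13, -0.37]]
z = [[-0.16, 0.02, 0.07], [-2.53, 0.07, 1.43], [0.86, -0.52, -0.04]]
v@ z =[[-0.41, 0.28, -0.01], [5.44, 0.02, -3.23], [-0.72, 0.21, 0.23]]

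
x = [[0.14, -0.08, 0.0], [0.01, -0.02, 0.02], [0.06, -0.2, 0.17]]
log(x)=[[-1.92,-2.1,0.19], [0.12,-5.64,0.45], [0.47,-3.97,-1.43]]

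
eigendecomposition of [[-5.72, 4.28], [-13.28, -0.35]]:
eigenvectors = [[(0.18-0.46j), 0.18+0.46j],[0.87+0.00j, (0.87-0j)]]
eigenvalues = [(-3.04+7.04j), (-3.04-7.04j)]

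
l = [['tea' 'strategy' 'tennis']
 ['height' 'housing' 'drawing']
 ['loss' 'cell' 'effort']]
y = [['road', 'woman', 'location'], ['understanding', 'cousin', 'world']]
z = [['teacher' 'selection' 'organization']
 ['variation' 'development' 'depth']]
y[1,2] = 'world'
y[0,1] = 'woman'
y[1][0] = 'understanding'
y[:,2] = ['location', 'world']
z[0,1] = 'selection'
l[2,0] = 'loss'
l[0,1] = 'strategy'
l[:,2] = ['tennis', 'drawing', 'effort']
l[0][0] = 'tea'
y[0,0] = 'road'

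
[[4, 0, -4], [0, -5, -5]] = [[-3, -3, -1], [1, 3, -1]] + [[7, 3, -3], [-1, -8, -4]]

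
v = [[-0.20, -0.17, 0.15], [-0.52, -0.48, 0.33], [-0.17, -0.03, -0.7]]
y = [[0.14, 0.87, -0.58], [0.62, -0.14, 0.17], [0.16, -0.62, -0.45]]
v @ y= [[-0.11, -0.24, 0.02], [-0.32, -0.59, 0.07], [-0.15, 0.29, 0.41]]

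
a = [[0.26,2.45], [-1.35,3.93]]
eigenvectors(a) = [[-0.84, -0.76], [-0.54, -0.65]]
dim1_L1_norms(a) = [2.71, 5.28]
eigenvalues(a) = [1.85, 2.34]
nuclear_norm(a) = 5.66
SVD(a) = [[0.49, 0.87], [0.87, -0.49]] @ diag([4.743907392522889, 0.9126021319100007]) @ [[-0.22, 0.98],[0.98, 0.22]]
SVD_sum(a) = [[-0.52, 2.27], [-0.91, 4.03]] + [[0.78, 0.18], [-0.44, -0.10]]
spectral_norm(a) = 4.74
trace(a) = 4.19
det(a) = 4.33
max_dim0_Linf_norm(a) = 3.93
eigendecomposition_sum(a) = [[7.87, -9.28], [5.11, -6.02]] + [[-7.61, 11.73], [-6.46, 9.95]]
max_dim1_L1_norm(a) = 5.28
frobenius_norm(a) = 4.83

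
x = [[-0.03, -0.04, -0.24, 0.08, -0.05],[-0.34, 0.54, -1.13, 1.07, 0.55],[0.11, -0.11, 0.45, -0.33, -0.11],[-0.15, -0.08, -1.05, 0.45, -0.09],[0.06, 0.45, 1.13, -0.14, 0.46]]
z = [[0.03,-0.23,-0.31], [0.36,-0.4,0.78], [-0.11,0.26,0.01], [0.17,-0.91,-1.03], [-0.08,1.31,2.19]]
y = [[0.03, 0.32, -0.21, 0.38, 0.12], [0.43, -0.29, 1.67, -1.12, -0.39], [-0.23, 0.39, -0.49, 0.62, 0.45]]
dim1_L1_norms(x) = [0.44, 3.63, 1.11, 1.82, 2.24]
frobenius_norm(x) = 2.57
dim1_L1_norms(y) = [1.06, 3.9, 2.18]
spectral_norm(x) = 2.29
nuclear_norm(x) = 3.47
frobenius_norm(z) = 3.09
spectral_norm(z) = 2.95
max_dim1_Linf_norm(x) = 1.13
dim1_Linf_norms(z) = [0.31, 0.78, 0.26, 1.03, 2.19]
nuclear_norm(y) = 3.04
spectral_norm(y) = 2.35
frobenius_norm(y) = 2.41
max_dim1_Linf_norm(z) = 2.19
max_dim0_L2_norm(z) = 2.56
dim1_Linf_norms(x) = [0.24, 1.13, 0.45, 1.05, 1.13]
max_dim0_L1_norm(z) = 4.32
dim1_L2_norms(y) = [0.55, 2.11, 1.02]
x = z @ y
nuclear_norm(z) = 3.87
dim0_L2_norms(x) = [0.39, 0.72, 1.98, 1.22, 0.73]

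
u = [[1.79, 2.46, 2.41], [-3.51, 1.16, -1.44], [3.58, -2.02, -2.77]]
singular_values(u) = [5.65, 4.58, 1.56]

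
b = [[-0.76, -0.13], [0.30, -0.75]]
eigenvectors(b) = [[0.01-0.55j, (0.01+0.55j)], [-0.84+0.00j, -0.84-0.00j]]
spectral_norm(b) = 0.87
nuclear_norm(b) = 1.57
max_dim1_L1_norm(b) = 1.05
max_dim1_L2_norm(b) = 0.81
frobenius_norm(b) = 1.12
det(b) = 0.61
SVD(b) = [[-0.63, 0.78],[0.78, 0.63]] @ diag([0.8701628552350111, 0.699868991575747]) @ [[0.82,-0.58], [-0.58,-0.82]]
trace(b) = -1.51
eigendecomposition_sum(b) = [[(-0.38+0.09j), -0.06-0.25j],  [0.15+0.57j, -0.38+0.11j]] + [[(-0.38-0.09j), (-0.06+0.25j)],[0.15-0.57j, (-0.38-0.11j)]]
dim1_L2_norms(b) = [0.77, 0.81]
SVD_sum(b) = [[-0.44, 0.32], [0.55, -0.39]] + [[-0.32, -0.45], [-0.25, -0.36]]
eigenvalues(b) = [(-0.76+0.2j), (-0.76-0.2j)]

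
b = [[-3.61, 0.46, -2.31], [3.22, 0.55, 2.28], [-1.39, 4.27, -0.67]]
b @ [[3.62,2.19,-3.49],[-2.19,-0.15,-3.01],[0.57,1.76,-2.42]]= [[-15.39, -12.04, 16.80], [11.75, 10.98, -18.41], [-14.76, -4.86, -6.38]]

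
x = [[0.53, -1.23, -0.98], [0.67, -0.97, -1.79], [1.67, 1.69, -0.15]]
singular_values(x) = [2.74, 2.32, 0.4]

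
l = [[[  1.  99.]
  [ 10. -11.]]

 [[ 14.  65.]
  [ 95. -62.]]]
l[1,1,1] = -62.0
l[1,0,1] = 65.0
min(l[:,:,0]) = 1.0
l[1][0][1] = 65.0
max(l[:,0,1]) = 99.0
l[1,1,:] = [95.0, -62.0]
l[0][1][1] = -11.0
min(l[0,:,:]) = -11.0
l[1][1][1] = -62.0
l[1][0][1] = 65.0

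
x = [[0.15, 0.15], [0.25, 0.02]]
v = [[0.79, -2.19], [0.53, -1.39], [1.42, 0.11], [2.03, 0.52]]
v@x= [[-0.43, 0.07], [-0.27, 0.05], [0.24, 0.22], [0.43, 0.31]]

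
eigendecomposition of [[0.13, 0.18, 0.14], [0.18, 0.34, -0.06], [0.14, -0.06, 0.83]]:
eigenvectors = [[-0.86, 0.49, 0.18], [0.48, 0.87, -0.05], [0.18, -0.04, 0.98]]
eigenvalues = [-0.0, 0.44, 0.86]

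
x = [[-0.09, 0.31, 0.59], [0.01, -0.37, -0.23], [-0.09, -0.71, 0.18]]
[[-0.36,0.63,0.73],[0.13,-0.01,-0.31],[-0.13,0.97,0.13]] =x@ [[0.72,0.3,-0.31], [-0.03,-0.99,0.14], [-0.49,1.64,1.11]]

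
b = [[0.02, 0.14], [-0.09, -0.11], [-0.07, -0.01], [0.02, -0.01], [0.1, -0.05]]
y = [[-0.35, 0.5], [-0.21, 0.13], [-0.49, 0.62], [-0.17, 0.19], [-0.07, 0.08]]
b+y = [[-0.33, 0.64],[-0.30, 0.02],[-0.56, 0.61],[-0.15, 0.18],[0.03, 0.03]]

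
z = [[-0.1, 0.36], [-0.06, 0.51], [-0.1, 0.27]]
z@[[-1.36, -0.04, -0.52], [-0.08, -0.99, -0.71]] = [[0.11,-0.35,-0.20], [0.04,-0.5,-0.33], [0.11,-0.26,-0.14]]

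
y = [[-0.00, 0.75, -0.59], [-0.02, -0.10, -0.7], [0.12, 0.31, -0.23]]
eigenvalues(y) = [(-0.23+0j), (-0.05+0.55j), (-0.05-0.55j)]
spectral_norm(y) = 1.11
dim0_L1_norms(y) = [0.14, 1.16, 1.52]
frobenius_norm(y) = 1.25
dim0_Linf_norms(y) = [0.12, 0.75, 0.7]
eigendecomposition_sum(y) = [[(-0.15+0j), 0.13-0.00j, (0.31-0j)], [0.06-0.00j, -0.05+0.00j, (-0.12+0j)], [(0.02-0j), -0.01+0.00j, (-0.03+0j)]] + [[(0.08+0.1j), 0.31+0.18j, (-0.45+0.33j)], [(-0.04+0.07j), (-0.03+0.22j), (-0.29-0.17j)], [(0.05+0.02j), (0.16-0j), -0.10+0.23j]] + [[(0.08-0.1j),(0.31-0.18j),-0.45-0.33j],[-0.04-0.07j,-0.03-0.22j,(-0.29+0.17j)],[(0.05-0.02j),(0.16+0j),-0.10-0.23j]]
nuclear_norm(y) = 1.79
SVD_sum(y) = [[0.03,0.57,-0.73], [0.01,0.3,-0.39], [0.01,0.23,-0.3]] + [[0.02, 0.18, 0.14], [-0.04, -0.4, -0.31], [0.01, 0.09, 0.07]] + [[-0.04, 0.0, 0.0], [0.00, -0.00, -0.0], [0.10, -0.01, -0.0]]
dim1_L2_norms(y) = [0.95, 0.71, 0.4]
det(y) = -0.07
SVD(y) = [[-0.83,0.40,-0.39], [-0.44,-0.90,0.03], [-0.34,0.19,0.92]] @ diag([1.1127945336280338, 0.5691369446218851, 0.11032435902389105]) @ [[-0.03, -0.62, 0.79], [0.07, 0.78, 0.62], [1.0, -0.07, -0.02]]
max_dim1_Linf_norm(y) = 0.75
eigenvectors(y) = [[(0.93+0j),(0.8+0j),0.80-0.00j], [(-0.36+0j),0.19+0.44j,(0.19-0.44j)], [(-0.09+0j),(0.31-0.18j),0.31+0.18j]]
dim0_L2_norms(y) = [0.12, 0.82, 0.94]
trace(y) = -0.33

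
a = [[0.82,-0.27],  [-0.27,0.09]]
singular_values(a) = [0.91, 0.0]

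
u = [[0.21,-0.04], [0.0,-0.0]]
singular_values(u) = [0.21, -0.0]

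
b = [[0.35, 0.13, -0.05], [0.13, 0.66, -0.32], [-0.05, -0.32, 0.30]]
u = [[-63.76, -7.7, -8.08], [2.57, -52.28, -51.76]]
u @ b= [[-22.91, -10.79, 3.23], [-3.31, -17.61, 1.07]]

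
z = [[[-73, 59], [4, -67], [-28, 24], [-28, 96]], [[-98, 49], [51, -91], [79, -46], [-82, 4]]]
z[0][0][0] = -73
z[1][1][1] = -91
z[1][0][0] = -98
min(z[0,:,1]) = -67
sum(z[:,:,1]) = 28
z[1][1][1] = -91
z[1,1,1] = -91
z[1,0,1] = 49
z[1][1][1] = -91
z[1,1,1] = -91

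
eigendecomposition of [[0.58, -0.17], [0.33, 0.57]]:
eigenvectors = [[(0.01+0.58j), 0.01-0.58j], [0.81+0.00j, 0.81-0.00j]]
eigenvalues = [(0.57+0.24j), (0.57-0.24j)]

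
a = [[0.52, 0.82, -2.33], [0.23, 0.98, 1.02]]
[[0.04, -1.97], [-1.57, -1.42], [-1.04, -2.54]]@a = [[-0.43,-1.9,-2.1], [-1.14,-2.68,2.21], [-1.12,-3.34,-0.17]]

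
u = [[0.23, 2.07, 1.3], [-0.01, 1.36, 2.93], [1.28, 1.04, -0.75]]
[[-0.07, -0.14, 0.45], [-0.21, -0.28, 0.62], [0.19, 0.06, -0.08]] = u@[[0.11, 0.00, -0.08], [0.00, -0.01, 0.13], [-0.07, -0.09, 0.15]]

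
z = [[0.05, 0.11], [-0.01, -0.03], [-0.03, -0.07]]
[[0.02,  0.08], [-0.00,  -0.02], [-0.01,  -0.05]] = z@[[0.62, -0.08], [-0.08, 0.76]]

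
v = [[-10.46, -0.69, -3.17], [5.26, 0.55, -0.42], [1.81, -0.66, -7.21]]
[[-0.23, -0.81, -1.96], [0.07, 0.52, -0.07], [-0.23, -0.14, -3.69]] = v @[[0.01, 0.05, 0.03],[0.05, 0.46, -0.01],[0.03, -0.01, 0.52]]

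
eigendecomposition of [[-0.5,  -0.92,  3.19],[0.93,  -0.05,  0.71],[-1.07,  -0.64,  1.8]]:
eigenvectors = [[(0.74+0j), (0.74-0j), (-0.15+0j)], [(0.27-0.41j), (0.27+0.41j), (0.96+0j)], [0.34+0.31j, (0.34-0.31j), (0.25+0j)]]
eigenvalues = [(0.63+1.84j), (0.63-1.84j), (-0+0j)]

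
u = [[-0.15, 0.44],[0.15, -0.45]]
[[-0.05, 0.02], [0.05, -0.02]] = u @ [[0.14, -0.06], [-0.06, 0.03]]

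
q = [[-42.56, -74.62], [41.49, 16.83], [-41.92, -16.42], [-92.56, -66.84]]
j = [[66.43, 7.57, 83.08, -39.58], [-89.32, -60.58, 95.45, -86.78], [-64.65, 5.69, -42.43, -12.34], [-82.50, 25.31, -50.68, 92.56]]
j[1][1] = -60.58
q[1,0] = 41.49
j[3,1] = 25.31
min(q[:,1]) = -74.62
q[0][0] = -42.56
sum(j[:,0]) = -170.04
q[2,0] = -41.92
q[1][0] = 41.49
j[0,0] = 66.43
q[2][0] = -41.92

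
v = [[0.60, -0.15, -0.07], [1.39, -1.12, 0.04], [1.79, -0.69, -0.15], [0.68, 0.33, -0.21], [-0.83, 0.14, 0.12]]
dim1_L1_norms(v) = [0.82, 2.55, 2.63, 1.22, 1.09]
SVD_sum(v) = [[0.55, -0.25, -0.04], [1.57, -0.72, -0.1], [1.74, -0.80, -0.11], [0.45, -0.20, -0.03], [-0.74, 0.34, 0.05]] + [[0.05, 0.10, -0.04], [-0.18, -0.4, 0.14], [0.05, 0.11, -0.04], [0.23, 0.53, -0.18], [-0.09, -0.20, 0.07]] + [[0.00, 0.0, 0.00], [0.0, 0.0, 0.0], [-0.00, -0.00, -0.00], [0.0, 0.0, 0.00], [0.00, 0.0, 0.00]]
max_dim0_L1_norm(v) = 5.29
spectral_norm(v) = 2.82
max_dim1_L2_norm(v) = 1.92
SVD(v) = [[-0.22,-0.14,0.27], [-0.61,0.57,0.34], [-0.68,-0.15,-0.22], [-0.17,-0.75,0.52], [0.29,0.28,0.71]] @ diag([2.819236617186559, 0.8175464270207852, 0.0047682260882878375]) @ [[-0.91, 0.42, 0.06], [-0.38, -0.87, 0.30], [0.18, 0.25, 0.95]]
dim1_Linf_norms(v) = [0.6, 1.39, 1.79, 0.68, 0.83]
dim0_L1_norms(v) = [5.29, 2.43, 0.59]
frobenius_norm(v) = 2.94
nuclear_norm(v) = 3.64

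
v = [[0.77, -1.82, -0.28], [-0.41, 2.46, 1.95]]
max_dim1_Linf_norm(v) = 2.46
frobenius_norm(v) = 3.74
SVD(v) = [[-0.50, 0.86], [0.86, 0.5]] @ diag([3.6244229847185094, 0.932447332477374]) @ [[-0.20, 0.84, 0.50], [0.49, -0.36, 0.79]]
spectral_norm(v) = 3.62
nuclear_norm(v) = 4.56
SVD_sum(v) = [[0.37,-1.53,-0.92], [-0.64,2.63,1.58]] + [[0.40, -0.29, 0.64], [0.23, -0.17, 0.37]]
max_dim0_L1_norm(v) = 4.28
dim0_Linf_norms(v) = [0.77, 2.46, 1.95]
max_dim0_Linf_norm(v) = 2.46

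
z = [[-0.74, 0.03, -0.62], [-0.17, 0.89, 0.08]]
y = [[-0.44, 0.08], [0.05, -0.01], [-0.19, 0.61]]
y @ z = [[0.31, 0.06, 0.28],[-0.04, -0.01, -0.03],[0.04, 0.54, 0.17]]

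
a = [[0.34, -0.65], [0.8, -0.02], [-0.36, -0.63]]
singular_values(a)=[0.94, 0.9]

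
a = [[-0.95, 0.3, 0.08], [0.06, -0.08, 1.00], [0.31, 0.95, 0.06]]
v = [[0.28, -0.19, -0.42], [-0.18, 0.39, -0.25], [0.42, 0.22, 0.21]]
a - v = [[-1.23, 0.49, 0.5], [0.24, -0.47, 1.25], [-0.11, 0.73, -0.15]]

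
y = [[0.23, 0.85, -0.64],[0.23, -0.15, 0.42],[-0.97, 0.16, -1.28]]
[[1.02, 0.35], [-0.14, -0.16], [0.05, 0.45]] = y@[[0.92,0.5],[0.44,-0.3],[-0.68,-0.77]]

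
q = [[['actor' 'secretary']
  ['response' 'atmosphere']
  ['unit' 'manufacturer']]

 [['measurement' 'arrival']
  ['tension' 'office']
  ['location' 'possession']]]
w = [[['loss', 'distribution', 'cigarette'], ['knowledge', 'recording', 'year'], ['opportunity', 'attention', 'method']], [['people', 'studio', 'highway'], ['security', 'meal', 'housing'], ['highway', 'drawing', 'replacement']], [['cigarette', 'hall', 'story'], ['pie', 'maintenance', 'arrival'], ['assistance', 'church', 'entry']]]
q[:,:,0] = [['actor', 'response', 'unit'], ['measurement', 'tension', 'location']]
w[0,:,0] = ['loss', 'knowledge', 'opportunity']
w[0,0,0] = 'loss'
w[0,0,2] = 'cigarette'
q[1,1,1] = 'office'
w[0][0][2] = 'cigarette'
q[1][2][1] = 'possession'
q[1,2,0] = 'location'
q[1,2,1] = 'possession'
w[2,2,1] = 'church'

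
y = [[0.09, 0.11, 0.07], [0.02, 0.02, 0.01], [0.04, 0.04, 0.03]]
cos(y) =[[0.99, -0.01, -0.00], [-0.00, 1.0, -0.0], [-0.00, -0.0, 1.00]]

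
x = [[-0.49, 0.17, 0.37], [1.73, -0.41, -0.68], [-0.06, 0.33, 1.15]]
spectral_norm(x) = 2.10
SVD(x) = [[-0.3, -0.04, -0.95],[0.89, -0.38, -0.26],[-0.35, -0.92, 0.15]] @ diag([2.10472205114737, 1.0170697512495324, 0.003769417358301428]) @ [[0.81, -0.25, -0.53], [-0.58, -0.15, -0.8], [-0.12, -0.96, 0.27]]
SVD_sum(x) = [[-0.51, 0.16, 0.34],[1.51, -0.47, -0.99],[-0.6, 0.19, 0.40]] + [[0.02, 0.01, 0.03], [0.22, 0.06, 0.31], [0.54, 0.14, 0.75]] + [[0.00, 0.00, -0.0], [0.0, 0.0, -0.00], [-0.0, -0.0, 0.00]]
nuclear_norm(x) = 3.13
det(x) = -0.01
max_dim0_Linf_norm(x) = 1.73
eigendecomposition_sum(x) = [[-0.55, 0.11, 0.14], [1.76, -0.36, -0.45], [-0.31, 0.06, 0.08]] + [[0.0, 0.0, -0.00], [0.02, 0.01, -0.0], [-0.01, -0.0, 0.00]] + [[0.06, 0.06, 0.23], [-0.05, -0.06, -0.22], [0.26, 0.27, 1.07]]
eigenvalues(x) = [-0.83, 0.01, 1.07]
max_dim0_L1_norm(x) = 2.28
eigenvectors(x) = [[0.29, -0.13, 0.21], [-0.94, -0.95, -0.20], [0.17, 0.27, 0.96]]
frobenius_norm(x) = 2.34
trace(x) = 0.25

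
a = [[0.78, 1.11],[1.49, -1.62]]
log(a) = [[(0.37+0.5j), (-0.15-0.99j)], [-0.21-1.33j, (0.7+2.64j)]]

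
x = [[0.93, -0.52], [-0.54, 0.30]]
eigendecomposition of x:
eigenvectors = [[0.87, 0.49],[-0.50, 0.87]]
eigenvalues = [1.23, -0.0]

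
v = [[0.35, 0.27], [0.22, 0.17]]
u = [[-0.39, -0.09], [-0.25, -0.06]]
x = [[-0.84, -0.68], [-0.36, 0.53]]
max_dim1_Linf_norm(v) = 0.35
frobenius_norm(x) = 1.26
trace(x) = -0.31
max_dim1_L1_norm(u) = 0.48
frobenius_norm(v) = 0.52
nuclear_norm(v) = 0.52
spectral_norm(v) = 0.52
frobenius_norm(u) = 0.48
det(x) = -0.69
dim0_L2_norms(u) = [0.46, 0.11]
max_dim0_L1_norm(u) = 0.64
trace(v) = 0.52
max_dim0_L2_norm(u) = 0.46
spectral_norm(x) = 1.08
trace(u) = -0.45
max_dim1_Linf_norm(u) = 0.39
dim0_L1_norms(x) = [1.2, 1.21]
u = v @ x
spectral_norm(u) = 0.48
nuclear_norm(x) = 1.72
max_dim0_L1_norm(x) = 1.21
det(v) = 0.00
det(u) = 0.00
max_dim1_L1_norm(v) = 0.62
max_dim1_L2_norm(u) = 0.4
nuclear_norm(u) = 0.48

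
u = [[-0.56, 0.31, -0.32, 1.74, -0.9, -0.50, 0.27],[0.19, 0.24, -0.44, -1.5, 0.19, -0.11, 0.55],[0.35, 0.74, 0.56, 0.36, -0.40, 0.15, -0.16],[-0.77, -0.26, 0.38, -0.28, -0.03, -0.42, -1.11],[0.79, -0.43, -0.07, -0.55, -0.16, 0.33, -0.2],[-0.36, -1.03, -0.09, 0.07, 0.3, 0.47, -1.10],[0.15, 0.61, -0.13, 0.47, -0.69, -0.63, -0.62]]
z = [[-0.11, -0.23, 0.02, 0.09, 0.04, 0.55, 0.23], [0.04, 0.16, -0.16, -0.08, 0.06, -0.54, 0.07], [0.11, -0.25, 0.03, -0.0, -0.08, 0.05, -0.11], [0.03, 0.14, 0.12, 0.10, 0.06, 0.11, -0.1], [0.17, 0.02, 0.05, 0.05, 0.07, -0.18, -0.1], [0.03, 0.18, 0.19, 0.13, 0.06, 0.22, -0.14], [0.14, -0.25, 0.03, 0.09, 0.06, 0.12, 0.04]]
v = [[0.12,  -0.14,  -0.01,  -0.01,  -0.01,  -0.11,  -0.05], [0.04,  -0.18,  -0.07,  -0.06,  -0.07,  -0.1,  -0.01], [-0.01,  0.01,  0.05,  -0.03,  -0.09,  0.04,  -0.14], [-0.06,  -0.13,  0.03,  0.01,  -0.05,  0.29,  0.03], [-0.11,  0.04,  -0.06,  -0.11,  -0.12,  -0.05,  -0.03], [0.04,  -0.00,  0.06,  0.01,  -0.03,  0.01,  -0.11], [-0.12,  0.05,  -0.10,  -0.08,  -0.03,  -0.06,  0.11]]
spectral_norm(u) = 2.81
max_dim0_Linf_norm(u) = 1.74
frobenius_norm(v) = 0.60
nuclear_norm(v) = 1.21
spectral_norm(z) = 0.92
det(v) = -0.00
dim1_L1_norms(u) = [4.6, 3.22, 2.72, 3.25, 2.53, 3.42, 3.3]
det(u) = 0.93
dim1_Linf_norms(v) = [0.14, 0.18, 0.14, 0.29, 0.12, 0.11, 0.12]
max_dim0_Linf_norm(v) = 0.29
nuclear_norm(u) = 9.14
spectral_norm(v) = 0.36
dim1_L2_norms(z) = [0.66, 0.6, 0.31, 0.27, 0.29, 0.4, 0.33]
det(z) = 0.00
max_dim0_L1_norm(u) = 4.97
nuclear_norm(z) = 2.07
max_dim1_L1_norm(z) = 1.27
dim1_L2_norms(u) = [2.16, 1.7, 1.15, 1.51, 1.14, 1.65, 1.37]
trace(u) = -0.35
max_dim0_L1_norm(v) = 0.66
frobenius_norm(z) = 1.14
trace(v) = 0.00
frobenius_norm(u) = 4.13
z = u @ v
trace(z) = 0.51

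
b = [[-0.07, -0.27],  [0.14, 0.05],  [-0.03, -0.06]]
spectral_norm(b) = 0.30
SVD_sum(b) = [[-0.11, -0.25], [0.04, 0.09], [-0.03, -0.06]] + [[0.04, -0.02], [0.1, -0.04], [-0.00, 0.00]]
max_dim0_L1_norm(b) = 0.38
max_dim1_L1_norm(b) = 0.34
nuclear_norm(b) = 0.42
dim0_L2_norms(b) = [0.16, 0.28]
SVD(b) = [[-0.92, -0.35],[0.33, -0.94],[-0.22, 0.04]] @ diag([0.301235080731307, 0.11686499106577193]) @ [[0.39, 0.92], [-0.92, 0.39]]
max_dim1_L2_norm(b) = 0.28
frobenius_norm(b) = 0.32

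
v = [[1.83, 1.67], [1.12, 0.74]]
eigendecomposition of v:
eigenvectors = [[0.87, -0.64],[0.49, 0.77]]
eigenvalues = [2.76, -0.19]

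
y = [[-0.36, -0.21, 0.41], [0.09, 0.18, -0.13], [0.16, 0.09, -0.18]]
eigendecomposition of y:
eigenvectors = [[0.9, -0.70, 0.31], [-0.2, -0.15, -0.95], [-0.40, -0.70, -0.11]]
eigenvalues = [-0.5, 0.0, 0.14]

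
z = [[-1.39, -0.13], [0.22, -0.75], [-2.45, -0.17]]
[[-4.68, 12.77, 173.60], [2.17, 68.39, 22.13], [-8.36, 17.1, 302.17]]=z @ [[3.54,-0.64,-118.87], [-1.85,-91.37,-64.37]]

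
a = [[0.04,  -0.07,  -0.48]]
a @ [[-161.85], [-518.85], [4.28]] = [[27.79]]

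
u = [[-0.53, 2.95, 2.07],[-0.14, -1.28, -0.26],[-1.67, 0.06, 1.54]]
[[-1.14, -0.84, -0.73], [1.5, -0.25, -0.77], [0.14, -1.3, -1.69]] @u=[[1.94, -2.33, -3.27], [0.53, 4.7, 1.98], [2.93, 1.98, -1.97]]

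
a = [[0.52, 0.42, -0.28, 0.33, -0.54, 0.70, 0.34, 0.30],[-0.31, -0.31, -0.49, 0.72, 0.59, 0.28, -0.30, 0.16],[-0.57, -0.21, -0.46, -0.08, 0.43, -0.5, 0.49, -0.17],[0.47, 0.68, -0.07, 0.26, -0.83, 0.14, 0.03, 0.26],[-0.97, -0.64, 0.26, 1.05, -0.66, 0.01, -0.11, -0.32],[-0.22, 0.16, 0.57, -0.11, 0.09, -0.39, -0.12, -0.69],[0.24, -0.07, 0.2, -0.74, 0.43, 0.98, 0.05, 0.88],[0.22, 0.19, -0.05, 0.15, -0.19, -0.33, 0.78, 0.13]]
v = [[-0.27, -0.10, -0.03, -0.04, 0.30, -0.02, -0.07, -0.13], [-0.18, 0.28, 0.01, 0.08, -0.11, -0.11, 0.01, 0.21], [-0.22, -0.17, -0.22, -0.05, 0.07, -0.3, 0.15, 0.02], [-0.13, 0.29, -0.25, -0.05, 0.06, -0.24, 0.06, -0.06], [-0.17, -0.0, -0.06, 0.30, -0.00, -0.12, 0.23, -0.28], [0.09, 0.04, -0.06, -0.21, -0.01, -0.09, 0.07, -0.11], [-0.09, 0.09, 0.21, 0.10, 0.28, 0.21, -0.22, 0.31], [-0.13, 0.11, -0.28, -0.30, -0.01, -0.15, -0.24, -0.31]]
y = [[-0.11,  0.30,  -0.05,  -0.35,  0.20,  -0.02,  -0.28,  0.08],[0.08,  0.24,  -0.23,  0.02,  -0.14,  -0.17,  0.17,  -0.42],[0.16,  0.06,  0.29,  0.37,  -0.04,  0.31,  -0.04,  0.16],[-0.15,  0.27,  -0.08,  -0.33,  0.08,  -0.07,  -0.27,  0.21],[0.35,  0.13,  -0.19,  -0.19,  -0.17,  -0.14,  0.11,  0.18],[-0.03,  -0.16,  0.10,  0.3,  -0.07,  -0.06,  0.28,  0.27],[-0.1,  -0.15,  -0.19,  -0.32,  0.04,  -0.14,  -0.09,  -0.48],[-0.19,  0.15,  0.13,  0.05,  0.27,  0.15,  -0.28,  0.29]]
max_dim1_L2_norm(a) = 1.75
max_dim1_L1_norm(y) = 1.51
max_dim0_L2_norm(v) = 0.59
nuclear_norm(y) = 3.63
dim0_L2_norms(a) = [1.42, 1.12, 0.98, 1.54, 1.48, 1.44, 1.04, 1.26]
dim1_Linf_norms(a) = [0.7, 0.72, 0.57, 0.83, 1.05, 0.69, 0.98, 0.78]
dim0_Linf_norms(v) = [0.27, 0.29, 0.28, 0.3, 0.3, 0.3, 0.24, 0.31]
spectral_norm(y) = 1.07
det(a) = 0.31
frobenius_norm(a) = 3.68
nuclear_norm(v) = 3.29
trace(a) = -0.86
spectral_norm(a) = 2.26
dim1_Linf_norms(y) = [0.35, 0.42, 0.37, 0.33, 0.35, 0.3, 0.48, 0.29]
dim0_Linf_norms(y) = [0.35, 0.3, 0.29, 0.37, 0.27, 0.31, 0.28, 0.48]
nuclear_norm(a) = 8.83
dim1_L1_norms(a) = [3.43, 3.16, 2.91, 2.74, 4.02, 2.35, 3.59, 2.04]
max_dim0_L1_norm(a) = 3.76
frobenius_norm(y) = 1.67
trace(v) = -0.88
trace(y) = 0.06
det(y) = 0.00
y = a @ v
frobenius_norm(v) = 1.39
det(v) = 0.00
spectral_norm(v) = 0.88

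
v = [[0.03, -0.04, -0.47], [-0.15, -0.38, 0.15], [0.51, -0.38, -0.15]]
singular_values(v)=[0.69, 0.51, 0.34]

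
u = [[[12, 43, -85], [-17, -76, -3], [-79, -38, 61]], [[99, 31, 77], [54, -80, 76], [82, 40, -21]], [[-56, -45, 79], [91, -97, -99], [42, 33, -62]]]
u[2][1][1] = -97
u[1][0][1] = 31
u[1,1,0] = 54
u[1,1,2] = 76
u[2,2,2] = -62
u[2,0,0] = -56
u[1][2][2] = -21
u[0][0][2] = -85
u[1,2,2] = -21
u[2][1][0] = 91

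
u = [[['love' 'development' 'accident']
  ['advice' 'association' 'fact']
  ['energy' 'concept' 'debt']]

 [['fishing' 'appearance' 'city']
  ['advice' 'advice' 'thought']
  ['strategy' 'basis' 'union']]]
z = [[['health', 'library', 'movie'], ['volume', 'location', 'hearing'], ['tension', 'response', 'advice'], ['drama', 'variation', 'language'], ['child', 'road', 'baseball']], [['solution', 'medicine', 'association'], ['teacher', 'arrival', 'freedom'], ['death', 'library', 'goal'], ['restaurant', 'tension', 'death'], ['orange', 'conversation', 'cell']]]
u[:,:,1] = [['development', 'association', 'concept'], ['appearance', 'advice', 'basis']]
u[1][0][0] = 'fishing'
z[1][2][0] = 'death'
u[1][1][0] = 'advice'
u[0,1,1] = 'association'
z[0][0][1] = 'library'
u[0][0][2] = 'accident'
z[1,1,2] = 'freedom'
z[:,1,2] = ['hearing', 'freedom']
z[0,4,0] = 'child'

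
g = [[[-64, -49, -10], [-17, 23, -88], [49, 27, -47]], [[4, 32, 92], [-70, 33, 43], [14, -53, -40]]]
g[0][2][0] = 49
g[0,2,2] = -47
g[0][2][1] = 27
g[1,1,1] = 33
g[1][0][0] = 4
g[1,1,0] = -70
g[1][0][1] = 32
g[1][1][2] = 43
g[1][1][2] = 43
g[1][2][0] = 14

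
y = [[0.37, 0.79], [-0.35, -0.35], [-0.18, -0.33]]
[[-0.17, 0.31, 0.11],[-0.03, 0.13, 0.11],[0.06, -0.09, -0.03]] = y@[[0.56, -1.43, -0.85], [-0.48, 1.06, 0.54]]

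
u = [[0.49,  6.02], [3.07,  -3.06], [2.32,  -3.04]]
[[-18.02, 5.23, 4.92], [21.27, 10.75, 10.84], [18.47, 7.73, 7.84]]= u@[[3.65, 4.04, 4.02], [-3.29, 0.54, 0.49]]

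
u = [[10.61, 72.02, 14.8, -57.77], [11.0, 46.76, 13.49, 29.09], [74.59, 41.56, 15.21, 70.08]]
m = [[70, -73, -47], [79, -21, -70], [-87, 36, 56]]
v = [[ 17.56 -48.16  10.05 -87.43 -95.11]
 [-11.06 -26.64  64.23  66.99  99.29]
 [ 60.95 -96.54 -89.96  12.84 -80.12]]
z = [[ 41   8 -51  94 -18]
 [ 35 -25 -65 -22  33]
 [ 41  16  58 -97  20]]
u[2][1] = 41.56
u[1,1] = 46.76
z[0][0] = 41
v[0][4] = -95.11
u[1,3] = 29.09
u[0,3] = -57.77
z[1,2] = -65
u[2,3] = 70.08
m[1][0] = 79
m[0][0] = 70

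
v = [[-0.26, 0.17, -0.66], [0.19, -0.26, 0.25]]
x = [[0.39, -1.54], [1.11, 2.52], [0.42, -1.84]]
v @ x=[[-0.19, 2.04], [-0.11, -1.41]]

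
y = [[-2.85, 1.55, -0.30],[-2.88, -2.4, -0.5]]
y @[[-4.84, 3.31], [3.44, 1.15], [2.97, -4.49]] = [[18.24, -6.3], [4.20, -10.05]]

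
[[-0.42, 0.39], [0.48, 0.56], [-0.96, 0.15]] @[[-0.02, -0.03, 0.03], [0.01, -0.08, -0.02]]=[[0.01, -0.02, -0.02], [-0.00, -0.06, 0.0], [0.02, 0.02, -0.03]]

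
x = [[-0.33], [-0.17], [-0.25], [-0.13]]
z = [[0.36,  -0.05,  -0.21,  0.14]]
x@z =[[-0.12, 0.02, 0.07, -0.05], [-0.06, 0.01, 0.04, -0.02], [-0.09, 0.01, 0.05, -0.04], [-0.05, 0.01, 0.03, -0.02]]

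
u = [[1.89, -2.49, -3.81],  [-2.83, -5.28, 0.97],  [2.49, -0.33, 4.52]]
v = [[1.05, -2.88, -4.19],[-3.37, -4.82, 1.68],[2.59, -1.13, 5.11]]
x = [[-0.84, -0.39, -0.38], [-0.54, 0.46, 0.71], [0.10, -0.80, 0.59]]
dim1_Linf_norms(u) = [3.81, 5.28, 4.52]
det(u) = -136.02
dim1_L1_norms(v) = [8.12, 9.87, 8.83]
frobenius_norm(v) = 9.92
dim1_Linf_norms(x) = [0.84, 0.71, 0.8]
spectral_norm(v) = 6.85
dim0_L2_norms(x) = [1.0, 1.0, 1.0]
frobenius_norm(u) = 9.37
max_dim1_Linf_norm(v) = 5.11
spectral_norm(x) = 1.00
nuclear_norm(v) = 16.68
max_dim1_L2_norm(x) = 1.0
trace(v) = 1.34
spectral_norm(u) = 6.37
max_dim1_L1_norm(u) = 9.08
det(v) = -154.26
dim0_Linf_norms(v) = [3.37, 4.82, 5.11]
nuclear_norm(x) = 3.00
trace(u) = 1.13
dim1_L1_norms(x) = [1.61, 1.71, 1.49]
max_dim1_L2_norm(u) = 6.07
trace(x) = 0.21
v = x + u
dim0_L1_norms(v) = [7.01, 8.83, 10.98]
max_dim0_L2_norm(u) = 5.99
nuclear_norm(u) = 15.86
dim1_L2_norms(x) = [1.0, 1.0, 1.0]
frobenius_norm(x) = 1.73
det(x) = -1.00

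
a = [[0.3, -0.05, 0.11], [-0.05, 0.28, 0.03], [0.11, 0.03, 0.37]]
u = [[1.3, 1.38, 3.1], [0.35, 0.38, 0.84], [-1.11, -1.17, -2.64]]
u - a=[[1.00, 1.43, 2.99], [0.4, 0.1, 0.81], [-1.22, -1.20, -3.01]]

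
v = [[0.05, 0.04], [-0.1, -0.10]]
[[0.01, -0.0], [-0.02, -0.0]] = v @ [[0.07, -0.05],[0.09, 0.06]]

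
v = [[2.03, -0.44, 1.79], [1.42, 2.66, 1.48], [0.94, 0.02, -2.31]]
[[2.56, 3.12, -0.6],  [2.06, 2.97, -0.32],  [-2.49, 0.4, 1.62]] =v@ [[0.23, 1.28, 0.25], [-0.0, 0.24, 0.08], [1.17, 0.35, -0.6]]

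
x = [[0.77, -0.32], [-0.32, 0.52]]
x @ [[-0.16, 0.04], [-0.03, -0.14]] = [[-0.11, 0.08], [0.04, -0.09]]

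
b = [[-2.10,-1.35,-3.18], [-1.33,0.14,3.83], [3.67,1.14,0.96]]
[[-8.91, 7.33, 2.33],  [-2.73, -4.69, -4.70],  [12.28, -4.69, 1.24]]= b@[[2.61, -0.38, 0.89],[2.28, -1.8, -1.04],[0.11, -1.29, -0.88]]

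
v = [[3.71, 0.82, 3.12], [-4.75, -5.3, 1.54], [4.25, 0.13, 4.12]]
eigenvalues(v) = [7.47, -4.71, -0.23]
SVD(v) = [[-0.5, -0.35, -0.79],  [0.66, -0.75, -0.09],  [-0.56, -0.56, 0.61]] @ diag([8.851885665646558, 5.819685143105669, 0.15551526431875057]) @ [[-0.83, -0.45, -0.32], [-0.03, 0.62, -0.79], [0.55, -0.65, -0.53]]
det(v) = 8.01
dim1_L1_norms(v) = [7.65, 11.59, 8.5]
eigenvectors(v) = [[0.62, 0.11, -0.54], [-0.14, -0.99, 0.66], [0.78, -0.04, 0.51]]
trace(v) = 2.53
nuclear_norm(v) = 14.83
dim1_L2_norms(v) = [4.92, 7.28, 5.92]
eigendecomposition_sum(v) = [[3.39,0.25,3.28], [-0.75,-0.06,-0.72], [4.28,0.32,4.13]] + [[0.47, 0.59, -0.27], [-4.18, -5.27, 2.40], [-0.16, -0.21, 0.09]] + [[-0.15, -0.02, 0.11], [0.18, 0.03, -0.14], [0.14, 0.02, -0.11]]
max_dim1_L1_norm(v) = 11.59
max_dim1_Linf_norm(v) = 5.3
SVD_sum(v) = [[3.72,2.01,1.44],[-4.87,-2.63,-1.88],[4.10,2.22,1.58]] + [[0.06,-1.27,1.62], [0.13,-2.67,3.41], [0.10,-2.03,2.59]] + [[-0.07, 0.08, 0.06], [-0.01, 0.01, 0.01], [0.05, -0.06, -0.05]]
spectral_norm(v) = 8.85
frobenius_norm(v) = 10.59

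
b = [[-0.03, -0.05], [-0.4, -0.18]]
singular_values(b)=[0.44, 0.03]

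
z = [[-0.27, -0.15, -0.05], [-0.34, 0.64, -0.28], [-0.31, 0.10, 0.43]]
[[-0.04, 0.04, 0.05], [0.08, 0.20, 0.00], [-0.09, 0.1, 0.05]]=z@[[0.12, -0.25, -0.14], [0.12, 0.18, -0.06], [-0.15, -0.00, 0.03]]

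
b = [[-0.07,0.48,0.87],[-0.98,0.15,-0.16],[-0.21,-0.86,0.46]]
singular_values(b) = [1.0, 1.0, 1.0]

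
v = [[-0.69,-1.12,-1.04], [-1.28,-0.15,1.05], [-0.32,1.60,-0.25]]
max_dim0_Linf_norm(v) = 1.6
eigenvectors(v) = [[0.52+0.00j, 0.10+0.32j, 0.10-0.32j], [(-0.64+0j), (-0.54+0.2j), -0.54-0.20j], [-0.57+0.00j, 0.74+0.00j, 0.74-0.00j]]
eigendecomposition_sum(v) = [[0.41-0.00j, -0.67+0.00j, (-0.54+0j)], [(-0.5+0j), (0.82-0j), (0.67+0j)], [(-0.45+0j), 0.74-0.00j, (0.6+0j)]] + [[-0.55+0.20j, -0.22+0.27j, (-0.25-0.12j)], [(-0.39-0.93j), -0.49-0.36j, (0.19-0.44j)], [0.07+1.30j, (0.43+0.65j), (-0.42+0.45j)]] + [[(-0.55-0.2j), (-0.22-0.27j), (-0.25+0.12j)], [-0.39+0.93j, (-0.49+0.36j), (0.19+0.44j)], [(0.07-1.3j), 0.43-0.65j, -0.42-0.45j]]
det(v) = 4.05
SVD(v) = [[-0.72, -0.07, -0.69],[-0.03, 1.00, -0.07],[0.7, -0.03, -0.72]] @ diag([2.0202402584745105, 1.664135349831576, 1.204027755278]) @ [[0.15,0.95,0.27], [-0.73,-0.08,0.68], [0.66,-0.3,0.68]]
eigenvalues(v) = [(1.83+0j), (-1.46+0.28j), (-1.46-0.28j)]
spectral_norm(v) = 2.02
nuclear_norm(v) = 4.89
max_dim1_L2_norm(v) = 1.68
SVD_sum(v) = [[-0.22, -1.38, -0.39],[-0.01, -0.05, -0.01],[0.21, 1.34, 0.38]] + [[0.08, 0.01, -0.08], [-1.21, -0.12, 1.12], [0.04, 0.0, -0.04]] + [[-0.55,0.25,-0.57], [-0.06,0.03,-0.06], [-0.57,0.26,-0.59]]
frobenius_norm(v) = 2.88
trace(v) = -1.09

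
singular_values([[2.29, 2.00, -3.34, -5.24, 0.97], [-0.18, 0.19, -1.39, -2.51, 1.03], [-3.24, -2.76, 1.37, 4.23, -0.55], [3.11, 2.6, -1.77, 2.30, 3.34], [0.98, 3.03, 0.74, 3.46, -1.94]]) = [9.83, 6.73, 3.82, 1.39, 0.56]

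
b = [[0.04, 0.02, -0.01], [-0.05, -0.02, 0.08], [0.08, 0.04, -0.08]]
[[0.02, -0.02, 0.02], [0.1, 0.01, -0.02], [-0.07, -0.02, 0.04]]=b @ [[0.13, -0.75, 0.04], [1.36, 0.55, 0.92], [1.63, -0.18, 0.01]]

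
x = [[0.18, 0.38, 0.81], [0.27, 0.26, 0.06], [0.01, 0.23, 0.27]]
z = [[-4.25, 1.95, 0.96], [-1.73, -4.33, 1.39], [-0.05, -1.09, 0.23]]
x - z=[[4.43, -1.57, -0.15],[2.00, 4.59, -1.33],[0.06, 1.32, 0.04]]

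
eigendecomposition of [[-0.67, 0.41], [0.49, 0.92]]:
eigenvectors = [[-0.96, -0.23], [0.28, -0.97]]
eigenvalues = [-0.79, 1.04]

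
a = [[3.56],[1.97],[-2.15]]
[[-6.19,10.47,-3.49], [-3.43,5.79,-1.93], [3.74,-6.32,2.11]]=a @ [[-1.74, 2.94, -0.98]]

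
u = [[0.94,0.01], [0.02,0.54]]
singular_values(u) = [0.94, 0.54]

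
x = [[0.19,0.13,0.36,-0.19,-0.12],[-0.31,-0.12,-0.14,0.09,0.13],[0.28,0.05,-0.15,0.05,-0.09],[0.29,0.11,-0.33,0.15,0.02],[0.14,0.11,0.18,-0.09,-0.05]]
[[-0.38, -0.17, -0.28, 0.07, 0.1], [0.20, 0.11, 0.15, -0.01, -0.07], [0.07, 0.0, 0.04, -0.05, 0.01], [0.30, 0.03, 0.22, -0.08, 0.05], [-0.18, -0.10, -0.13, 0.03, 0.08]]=x@[[-0.09, -0.19, -0.07, -0.11, 0.27], [0.16, -0.21, 0.21, 0.14, 0.29], [-0.65, -0.06, -0.51, 0.1, -0.11], [0.56, 0.63, 0.3, -0.2, -0.72], [0.4, -0.30, 0.44, 0.03, 0.72]]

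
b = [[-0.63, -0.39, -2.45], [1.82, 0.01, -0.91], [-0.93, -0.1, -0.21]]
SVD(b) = [[-0.95, 0.23, -0.22], [-0.30, -0.87, 0.38], [-0.10, 0.43, 0.90]] @ diag([2.649242290146909, 2.1430387466721545, 0.0004672889889818955]) @ [[0.05, 0.14, 0.99], [-1.00, -0.07, 0.06], [0.07, -0.99, 0.14]]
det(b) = 0.00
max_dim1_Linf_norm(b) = 2.45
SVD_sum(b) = [[-0.14,  -0.36,  -2.48], [-0.04,  -0.11,  -0.79], [-0.01,  -0.04,  -0.27]] + [[-0.49, -0.03, 0.03], [1.86, 0.12, -0.12], [-0.92, -0.06, 0.06]] + [[-0.0, 0.00, -0.0], [0.0, -0.00, 0.00], [0.00, -0.0, 0.0]]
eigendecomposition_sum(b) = [[-0.97, -0.32, -1.76], [0.73, 0.24, 1.33], [-0.55, -0.18, -1.0]] + [[0.34, -0.07, -0.69], [1.09, -0.23, -2.23], [-0.38, 0.08, 0.78]] + [[-0.00, 0.0, 0.0], [0.0, -0.00, -0.01], [-0.00, 0.00, 0.0]]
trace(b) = -0.83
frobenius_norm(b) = 3.41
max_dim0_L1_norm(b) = 3.57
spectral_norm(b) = 2.65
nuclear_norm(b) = 4.79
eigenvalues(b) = [-1.72, 0.89, -0.0]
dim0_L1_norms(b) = [3.38, 0.5, 3.57]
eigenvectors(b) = [[-0.73, 0.28, -0.08], [0.55, 0.91, 0.99], [-0.41, -0.32, -0.14]]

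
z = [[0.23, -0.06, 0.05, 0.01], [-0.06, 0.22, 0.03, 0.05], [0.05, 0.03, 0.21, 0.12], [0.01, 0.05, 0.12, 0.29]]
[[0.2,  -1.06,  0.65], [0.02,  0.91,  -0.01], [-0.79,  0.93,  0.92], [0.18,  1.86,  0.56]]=z @ [[2.31, -5.04, 1.98], [0.90, 1.23, -0.1], [-6.07, 2.35, 3.72], [2.89, 5.41, 0.35]]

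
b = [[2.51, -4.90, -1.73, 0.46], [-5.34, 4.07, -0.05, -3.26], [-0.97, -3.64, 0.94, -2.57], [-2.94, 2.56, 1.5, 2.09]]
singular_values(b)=[9.72, 5.33, 2.71, 1.57]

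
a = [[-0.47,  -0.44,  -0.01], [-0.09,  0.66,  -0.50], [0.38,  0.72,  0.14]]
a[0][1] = -0.435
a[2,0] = 0.38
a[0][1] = -0.435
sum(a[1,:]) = 0.06900000000000006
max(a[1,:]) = 0.661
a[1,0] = -0.09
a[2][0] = 0.38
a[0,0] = -0.469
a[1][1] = 0.661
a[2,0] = 0.38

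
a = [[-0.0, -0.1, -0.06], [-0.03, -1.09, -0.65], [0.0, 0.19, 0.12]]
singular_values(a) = [1.29, 0.01, 0.0]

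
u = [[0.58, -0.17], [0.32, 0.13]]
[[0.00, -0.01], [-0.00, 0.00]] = u@ [[-0.0, 0.00], [-0.01, 0.03]]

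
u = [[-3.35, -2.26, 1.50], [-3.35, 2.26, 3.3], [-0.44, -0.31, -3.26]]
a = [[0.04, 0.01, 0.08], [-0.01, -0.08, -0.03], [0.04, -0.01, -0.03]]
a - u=[[3.39, 2.27, -1.42], [3.34, -2.34, -3.33], [0.48, 0.30, 3.23]]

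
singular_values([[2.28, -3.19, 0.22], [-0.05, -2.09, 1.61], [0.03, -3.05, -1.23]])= [5.13, 2.05, 1.63]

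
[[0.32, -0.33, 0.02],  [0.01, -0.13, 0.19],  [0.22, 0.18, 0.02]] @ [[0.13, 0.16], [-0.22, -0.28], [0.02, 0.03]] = [[0.11, 0.14], [0.03, 0.04], [-0.01, -0.01]]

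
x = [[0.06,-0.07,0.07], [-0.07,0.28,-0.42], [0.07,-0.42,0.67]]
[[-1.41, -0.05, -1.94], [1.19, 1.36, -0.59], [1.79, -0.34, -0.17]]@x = [[-0.22, 0.90, -1.38], [-0.07, 0.55, -0.88], [0.12, -0.15, 0.15]]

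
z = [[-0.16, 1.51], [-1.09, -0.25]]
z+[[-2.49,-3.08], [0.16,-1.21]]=[[-2.65, -1.57], [-0.93, -1.46]]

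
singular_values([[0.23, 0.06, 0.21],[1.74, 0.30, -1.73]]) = [2.47, 0.32]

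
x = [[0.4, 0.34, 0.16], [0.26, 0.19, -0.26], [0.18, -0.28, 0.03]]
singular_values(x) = [0.62, 0.33, 0.31]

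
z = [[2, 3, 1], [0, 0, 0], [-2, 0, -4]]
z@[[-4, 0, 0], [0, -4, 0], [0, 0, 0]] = [[-8, -12, 0], [0, 0, 0], [8, 0, 0]]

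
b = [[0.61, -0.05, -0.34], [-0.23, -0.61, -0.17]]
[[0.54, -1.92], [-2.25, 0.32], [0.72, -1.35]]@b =[[0.77, 1.14, 0.14], [-1.45, -0.08, 0.71], [0.75, 0.79, -0.02]]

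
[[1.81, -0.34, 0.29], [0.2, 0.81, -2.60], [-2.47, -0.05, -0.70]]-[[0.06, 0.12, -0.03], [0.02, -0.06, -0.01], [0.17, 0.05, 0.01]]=[[1.75, -0.46, 0.32], [0.18, 0.87, -2.59], [-2.64, -0.1, -0.71]]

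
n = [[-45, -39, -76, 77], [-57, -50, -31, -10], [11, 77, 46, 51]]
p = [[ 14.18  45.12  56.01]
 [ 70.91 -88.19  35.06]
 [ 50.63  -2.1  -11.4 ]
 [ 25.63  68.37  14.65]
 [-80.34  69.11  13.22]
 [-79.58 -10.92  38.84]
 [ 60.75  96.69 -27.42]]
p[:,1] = [45.12, -88.19, -2.1, 68.37, 69.11, -10.92, 96.69]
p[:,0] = [14.18, 70.91, 50.63, 25.63, -80.34, -79.58, 60.75]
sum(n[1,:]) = -148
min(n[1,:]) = -57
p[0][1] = 45.12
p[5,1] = -10.92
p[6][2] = -27.42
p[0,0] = 14.18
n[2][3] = 51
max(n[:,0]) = 11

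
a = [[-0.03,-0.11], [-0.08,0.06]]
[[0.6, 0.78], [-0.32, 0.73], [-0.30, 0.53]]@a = [[-0.08,-0.02],[-0.05,0.08],[-0.03,0.06]]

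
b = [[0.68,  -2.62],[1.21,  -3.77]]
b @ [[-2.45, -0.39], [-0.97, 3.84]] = [[0.88, -10.33], [0.69, -14.95]]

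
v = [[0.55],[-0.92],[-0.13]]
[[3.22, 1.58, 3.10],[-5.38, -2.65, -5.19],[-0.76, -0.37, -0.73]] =v @ [[5.85, 2.88, 5.64]]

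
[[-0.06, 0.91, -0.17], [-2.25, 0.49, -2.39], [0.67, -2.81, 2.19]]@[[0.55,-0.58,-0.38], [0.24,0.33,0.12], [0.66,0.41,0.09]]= [[0.07, 0.27, 0.12], [-2.70, 0.49, 0.7], [1.14, -0.42, -0.39]]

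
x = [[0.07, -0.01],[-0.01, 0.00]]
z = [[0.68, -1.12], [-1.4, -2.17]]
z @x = [[0.06, -0.01], [-0.08, 0.01]]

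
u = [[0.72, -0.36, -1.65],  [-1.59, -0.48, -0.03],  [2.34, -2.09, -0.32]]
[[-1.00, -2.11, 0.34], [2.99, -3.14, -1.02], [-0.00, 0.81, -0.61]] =u @ [[-1.40, 1.60, 0.41], [-1.62, 1.14, 0.78], [0.35, 1.73, -0.20]]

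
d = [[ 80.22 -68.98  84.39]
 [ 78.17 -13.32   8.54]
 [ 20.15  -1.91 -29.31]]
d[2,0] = 20.15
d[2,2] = -29.31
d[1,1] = -13.32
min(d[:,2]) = -29.31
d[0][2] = 84.39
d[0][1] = -68.98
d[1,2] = 8.54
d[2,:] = [20.15, -1.91, -29.31]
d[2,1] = -1.91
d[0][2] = 84.39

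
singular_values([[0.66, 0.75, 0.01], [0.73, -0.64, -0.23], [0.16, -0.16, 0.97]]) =[1.0, 1.0, 0.99]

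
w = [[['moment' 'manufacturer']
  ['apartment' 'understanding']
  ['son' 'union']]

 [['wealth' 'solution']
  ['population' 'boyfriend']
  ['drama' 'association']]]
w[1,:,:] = [['wealth', 'solution'], ['population', 'boyfriend'], ['drama', 'association']]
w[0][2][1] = 'union'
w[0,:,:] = [['moment', 'manufacturer'], ['apartment', 'understanding'], ['son', 'union']]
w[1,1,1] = 'boyfriend'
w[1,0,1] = 'solution'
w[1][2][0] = 'drama'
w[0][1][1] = 'understanding'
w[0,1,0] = 'apartment'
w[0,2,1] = 'union'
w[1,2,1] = 'association'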